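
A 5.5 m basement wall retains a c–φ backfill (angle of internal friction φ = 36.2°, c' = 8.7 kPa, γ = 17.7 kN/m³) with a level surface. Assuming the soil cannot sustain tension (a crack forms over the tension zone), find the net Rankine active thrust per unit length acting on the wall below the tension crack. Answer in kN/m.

28.9 kN/m

K_a = 0.2574; √K_a = 0.5073.
Tension-crack depth z_c = 2c/(γ√K_a) = 2×8.7/(17.7×0.5073) = 1.938 m.
σ_a at base = K_a γ H − 2c√K_a = 0.2574×17.7×5.5 − 2×8.7×0.5073 = 16.23 kPa.
P_a = ½ × 16.23 × (H − z_c) = 0.5×16.23×3.562 = 28.91 kN/m.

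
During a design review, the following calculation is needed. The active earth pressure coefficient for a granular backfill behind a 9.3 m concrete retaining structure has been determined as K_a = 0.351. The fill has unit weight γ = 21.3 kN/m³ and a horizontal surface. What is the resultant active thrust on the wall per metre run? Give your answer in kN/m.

323 kN/m

P = ½ K_a γ H² = 0.5 × 0.351 × 21.3 × 9.3² = 323.3 kN/m.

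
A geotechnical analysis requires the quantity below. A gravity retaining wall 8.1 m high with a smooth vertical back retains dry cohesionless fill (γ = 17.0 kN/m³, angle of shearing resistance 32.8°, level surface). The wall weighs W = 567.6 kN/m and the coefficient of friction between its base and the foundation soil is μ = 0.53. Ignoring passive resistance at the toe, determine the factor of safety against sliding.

1.81

K_a = tan²(45° − 32.8°/2) = 0.2973.
P_a = ½K_aγH² = 0.5×0.2973×17.0×8.1² = 165.8 kN/m, acting at H/3 = 2.700 m above the base.
FS_sliding = μW / P_a = 0.53×567.6 / 165.8 = 1.815.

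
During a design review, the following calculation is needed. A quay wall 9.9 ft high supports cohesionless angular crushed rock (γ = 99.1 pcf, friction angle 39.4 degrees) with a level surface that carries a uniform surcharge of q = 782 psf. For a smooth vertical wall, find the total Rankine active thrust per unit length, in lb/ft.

K_a = tan²(45° − φ/2) = 0.2234.
Soil triangle: ½ K_a γ H² = 0.5×0.2234×99.1×9.9² = 1085 lb/ft.
Surcharge rectangle: K_a q H = 0.2234×782×9.9 = 1730 lb/ft.
Total = 1085 + 1730 = 2815 lb/ft.

2810 lb/ft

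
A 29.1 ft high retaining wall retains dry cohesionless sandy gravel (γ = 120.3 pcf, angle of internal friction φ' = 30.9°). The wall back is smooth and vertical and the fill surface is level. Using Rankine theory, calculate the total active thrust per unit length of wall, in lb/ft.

K_a = tan²(45° − φ/2) = 0.3214.
P_a = ½ K_a γ H² = 0.5 × 0.3214 × 120.3 × 29.1² = 16370 lb/ft.

16400 lb/ft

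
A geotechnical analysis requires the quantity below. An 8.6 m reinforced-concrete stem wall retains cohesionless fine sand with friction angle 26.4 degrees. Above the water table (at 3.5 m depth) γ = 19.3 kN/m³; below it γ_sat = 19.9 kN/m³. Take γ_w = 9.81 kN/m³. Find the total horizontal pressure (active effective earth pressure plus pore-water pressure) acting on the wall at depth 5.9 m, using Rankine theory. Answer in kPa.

58.8 kPa

K_a = (1 − sin φ)/(1 + sin φ) = 0.3844.
γ' = 19.9 − 9.81 = 10.09 kN/m³.
Effective vertical stress at 5.9 m: σ'_v = 19.3×3.5 + 10.09×2.40 = 91.77 kPa.
σ'_h = K_a σ'_v = 0.3844 × 91.77 = 35.28 kPa; u = γ_w × 2.40 = 23.54 kPa.
Total σ_h = 35.28 + 23.54 = 58.82 kPa.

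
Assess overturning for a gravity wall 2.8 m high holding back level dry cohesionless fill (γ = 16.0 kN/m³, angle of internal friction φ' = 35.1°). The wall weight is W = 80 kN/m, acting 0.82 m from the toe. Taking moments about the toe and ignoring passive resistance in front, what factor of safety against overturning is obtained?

K_a = tan²(45° − 35.1°/2) = 0.2698.
P_a = ½K_aγH² = 0.5×0.2698×16.0×2.8² = 16.92 kN/m, acting at H/3 = 0.9333 m above the base.
Overturning moment M_o = P_a × H/3 = 16.92 × 0.9333 = 15.80.
Resisting moment M_r = W × 0.82 = 80 × 0.82 = 65.60.
FS_overturning = M_r/M_o = 65.60/15.80 = 4.153.

4.15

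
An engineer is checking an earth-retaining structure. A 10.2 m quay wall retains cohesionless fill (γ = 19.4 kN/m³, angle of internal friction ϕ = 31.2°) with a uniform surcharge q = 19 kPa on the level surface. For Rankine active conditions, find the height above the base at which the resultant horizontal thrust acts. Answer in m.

3.67 m

K_a = 0.3175.
Triangular part P₁ = ½K_aγH² = 320.4 at H/3 = 3.400 m; rectangular part P₂ = K_a q H = 61.53 at H/2 = 5.100 m.
ȳ = (P₁·3.400 + P₂·5.100)/(P₁+P₂) = 3.674 m.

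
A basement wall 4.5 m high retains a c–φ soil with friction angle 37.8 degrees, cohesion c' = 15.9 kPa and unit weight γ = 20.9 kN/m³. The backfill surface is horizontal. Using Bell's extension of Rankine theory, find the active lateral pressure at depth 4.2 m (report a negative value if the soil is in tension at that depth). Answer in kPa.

5.49 kPa

K_a = (1 − sin φ)/(1 + sin φ) = 0.2400.
σ_a = K_a γ z − 2c√K_a = 0.2400×20.9×4.2 − 2×15.9×0.4899 = 5.488 kPa.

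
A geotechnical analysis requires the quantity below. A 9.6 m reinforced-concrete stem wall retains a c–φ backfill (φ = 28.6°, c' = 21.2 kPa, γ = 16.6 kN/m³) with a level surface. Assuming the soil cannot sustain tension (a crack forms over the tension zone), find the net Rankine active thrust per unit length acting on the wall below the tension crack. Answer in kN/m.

K_a = 0.3525; √K_a = 0.5938.
Tension-crack depth z_c = 2c/(γ√K_a) = 2×21.2/(16.6×0.5938) = 4.302 m.
σ_a at base = K_a γ H − 2c√K_a = 0.3525×16.6×9.6 − 2×21.2×0.5938 = 31.01 kPa.
P_a = ½ × 31.01 × (H − z_c) = 0.5×31.01×5.298 = 82.14 kN/m.

82.1 kN/m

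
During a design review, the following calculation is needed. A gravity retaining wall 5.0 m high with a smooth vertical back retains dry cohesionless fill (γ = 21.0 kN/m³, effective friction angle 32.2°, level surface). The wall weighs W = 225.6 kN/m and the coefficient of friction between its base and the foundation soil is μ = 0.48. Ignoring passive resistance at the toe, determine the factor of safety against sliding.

K_a = tan²(45° − 32.2°/2) = 0.3047.
P_a = ½K_aγH² = 0.5×0.3047×21.0×5.0² = 79.99 kN/m, acting at H/3 = 1.667 m above the base.
FS_sliding = μW / P_a = 0.48×225.6 / 79.99 = 1.354.

1.35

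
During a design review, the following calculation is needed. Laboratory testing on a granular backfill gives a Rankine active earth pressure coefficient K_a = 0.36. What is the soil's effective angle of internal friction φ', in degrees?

K_a = tan²(45° − φ/2) ⇒ 45° − φ/2 = arctan(√0.36) = 30.96°.
φ = 2(45° − 30.96°) = 28.07°.

28.1°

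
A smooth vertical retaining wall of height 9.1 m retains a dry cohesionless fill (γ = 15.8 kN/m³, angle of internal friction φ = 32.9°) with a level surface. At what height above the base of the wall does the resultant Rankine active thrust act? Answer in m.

3.03 m

K_a = 0.2960.
The pressure distribution is triangular, so the resultant acts at H/3 above the base = 9.1/3 = 3.033 m.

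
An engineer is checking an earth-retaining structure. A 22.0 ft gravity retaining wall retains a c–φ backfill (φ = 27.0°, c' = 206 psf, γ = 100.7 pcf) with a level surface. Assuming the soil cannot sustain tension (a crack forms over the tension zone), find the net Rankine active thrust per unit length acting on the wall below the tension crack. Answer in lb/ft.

4440 lb/ft

K_a = 0.3755; √K_a = 0.6128.
Tension-crack depth z_c = 2c/(γ√K_a) = 2×206/(100.7×0.6128) = 6.676 ft.
σ_a at base = K_a γ H − 2c√K_a = 0.3755×100.7×22.0 − 2×206×0.6128 = 579.5 psf.
P_a = ½ × 579.5 × (H − z_c) = 0.5×579.5×15.32 = 4440 lb/ft.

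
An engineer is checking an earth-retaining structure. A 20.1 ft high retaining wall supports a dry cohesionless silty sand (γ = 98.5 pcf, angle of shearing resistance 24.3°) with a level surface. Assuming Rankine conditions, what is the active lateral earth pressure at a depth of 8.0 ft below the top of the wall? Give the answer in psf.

K_a = (1 − sin φ)/(1 + sin φ) = 0.4169.
σ_h = K_a γ z = 0.4169 × 98.5 × 8.0 = 328.5 psf.

329 psf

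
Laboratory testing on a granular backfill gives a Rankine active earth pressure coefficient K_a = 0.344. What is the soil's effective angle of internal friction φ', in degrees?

K_a = tan²(45° − φ/2) ⇒ 45° − φ/2 = arctan(√0.344) = 30.39°.
φ = 2(45° − 30.39°) = 29.22°.

29.2°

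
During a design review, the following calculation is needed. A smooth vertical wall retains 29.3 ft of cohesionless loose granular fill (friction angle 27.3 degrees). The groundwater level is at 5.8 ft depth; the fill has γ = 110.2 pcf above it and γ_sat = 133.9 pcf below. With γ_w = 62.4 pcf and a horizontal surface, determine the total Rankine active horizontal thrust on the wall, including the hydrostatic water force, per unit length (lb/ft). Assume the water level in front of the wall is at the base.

30800 lb/ft

K_a = tan²(45° − φ/2) = 0.3711.
γ' = 133.9 − 62.4 = 71.50 pcf. Depth below WT = 23.5 ft.
σ'_h at WT = K_a γ d_w = 237.2 psf; at base = 237.2 + K_a γ' × 23.5 = 860.8 psf.
P₁ (0–5.8 ft) = ½×237.2×5.8 = 687.9. P₂ (5.8–29.3 ft) = ½(237.2+860.8)×23.5 = 12900.
P_w = ½ γ_w h₂² = 0.5×62.4×23.5² = 17230. Total = 687.9+12900+17230 = 30820 lb/ft.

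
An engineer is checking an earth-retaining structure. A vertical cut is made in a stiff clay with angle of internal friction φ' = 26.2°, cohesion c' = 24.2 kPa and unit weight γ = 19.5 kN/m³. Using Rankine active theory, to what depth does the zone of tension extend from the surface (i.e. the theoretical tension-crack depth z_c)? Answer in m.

K_a = tan²(45° − 26.2°/2) = 0.3874; √K_a = 0.6224.
The active pressure is zero where K_a γ z = 2c√K_a, so z_c = 2c/(γ√K_a) = 2×24.2/(19.5×0.6224) = 3.988 m.

3.99 m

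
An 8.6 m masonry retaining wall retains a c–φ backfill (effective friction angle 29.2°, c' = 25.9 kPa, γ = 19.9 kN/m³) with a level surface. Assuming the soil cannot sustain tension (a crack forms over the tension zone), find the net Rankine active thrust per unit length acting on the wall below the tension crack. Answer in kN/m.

59.4 kN/m

K_a = 0.3442; √K_a = 0.5867.
Tension-crack depth z_c = 2c/(γ√K_a) = 2×25.9/(19.9×0.5867) = 4.437 m.
σ_a at base = K_a γ H − 2c√K_a = 0.3442×19.9×8.6 − 2×25.9×0.5867 = 28.52 kPa.
P_a = ½ × 28.52 × (H − z_c) = 0.5×28.52×4.163 = 59.36 kN/m.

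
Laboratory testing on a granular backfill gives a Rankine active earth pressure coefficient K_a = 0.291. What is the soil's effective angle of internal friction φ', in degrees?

33.3°

K_a = tan²(45° − φ/2) ⇒ 45° − φ/2 = arctan(√0.291) = 28.34°.
φ = 2(45° − 28.34°) = 33.31°.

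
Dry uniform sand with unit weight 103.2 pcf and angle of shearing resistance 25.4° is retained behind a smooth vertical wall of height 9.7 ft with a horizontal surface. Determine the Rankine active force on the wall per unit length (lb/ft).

1940 lb/ft

K_a = tan²(45° − φ/2) = 0.3996.
P_a = ½ K_a γ H² = 0.5 × 0.3996 × 103.2 × 9.7² = 1940 lb/ft.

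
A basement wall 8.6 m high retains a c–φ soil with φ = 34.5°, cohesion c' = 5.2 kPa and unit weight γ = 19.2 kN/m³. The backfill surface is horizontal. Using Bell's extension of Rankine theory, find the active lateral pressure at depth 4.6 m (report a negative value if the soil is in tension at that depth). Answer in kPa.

K_a = (1 − sin φ)/(1 + sin φ) = 0.2768.
σ_a = K_a γ z − 2c√K_a = 0.2768×19.2×4.6 − 2×5.2×0.5261 = 18.98 kPa.

19.0 kPa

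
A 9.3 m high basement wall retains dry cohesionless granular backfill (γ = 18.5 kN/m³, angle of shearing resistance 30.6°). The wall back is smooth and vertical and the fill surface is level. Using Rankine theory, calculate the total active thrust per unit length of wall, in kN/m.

260 kN/m

K_a = tan²(45° − φ/2) = 0.3253.
P_a = ½ K_a γ H² = 0.5 × 0.3253 × 18.5 × 9.3² = 260.3 kN/m.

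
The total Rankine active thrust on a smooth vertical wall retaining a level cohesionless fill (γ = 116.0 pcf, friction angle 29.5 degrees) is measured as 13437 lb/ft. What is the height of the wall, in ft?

K_a = 0.3401. P_a = ½ K_a γ H² ⇒ H = √(2P_a/(K_a γ)).
H = √(2×13437/(0.3401×116.0)) = 26.10 ft.

26.1 ft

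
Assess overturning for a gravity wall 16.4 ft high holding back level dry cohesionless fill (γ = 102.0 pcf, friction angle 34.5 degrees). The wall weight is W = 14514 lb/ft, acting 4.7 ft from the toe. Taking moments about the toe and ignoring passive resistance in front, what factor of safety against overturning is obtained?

K_a = tan²(45° − 34.5°/2) = 0.2768.
P_a = ½K_aγH² = 0.5×0.2768×102.0×16.4² = 3797 lb/ft, acting at H/3 = 5.467 ft above the base.
Overturning moment M_o = P_a × H/3 = 3797 × 5.467 = 20760.
Resisting moment M_r = W × 4.7 = 14514 × 4.7 = 68220.
FS_overturning = M_r/M_o = 68220/20760 = 3.286.

3.29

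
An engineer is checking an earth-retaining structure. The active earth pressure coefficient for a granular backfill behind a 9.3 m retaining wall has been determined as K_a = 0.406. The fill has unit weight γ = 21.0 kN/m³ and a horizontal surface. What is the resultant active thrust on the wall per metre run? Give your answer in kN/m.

P = ½ K_a γ H² = 0.5 × 0.406 × 21.0 × 9.3² = 368.7 kN/m.

369 kN/m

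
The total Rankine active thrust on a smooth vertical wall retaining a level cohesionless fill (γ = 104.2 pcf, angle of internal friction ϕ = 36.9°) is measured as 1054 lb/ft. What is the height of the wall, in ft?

K_a = 0.2497. P_a = ½ K_a γ H² ⇒ H = √(2P_a/(K_a γ)).
H = √(2×1054/(0.2497×104.2)) = 9.002 ft.

9.00 ft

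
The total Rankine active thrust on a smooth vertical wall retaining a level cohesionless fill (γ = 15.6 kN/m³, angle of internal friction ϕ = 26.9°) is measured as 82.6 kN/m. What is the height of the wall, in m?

5.30 m

K_a = 0.3770. P_a = ½ K_a γ H² ⇒ H = √(2P_a/(K_a γ)).
H = √(2×82.6/(0.3770×15.6)) = 5.300 m.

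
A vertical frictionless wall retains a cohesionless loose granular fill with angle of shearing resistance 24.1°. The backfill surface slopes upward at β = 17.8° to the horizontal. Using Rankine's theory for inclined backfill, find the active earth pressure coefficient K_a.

0.531

K_a = cos β · (cos β − √(cos²β − cos²φ)) / (cos β + √(cos²β − cos²φ)).
cos β = 0.9521, cos φ = 0.9128, √(cos²β − cos²φ) = 0.2707.
K_a = 0.9521 × (0.9521 − 0.2707)/(0.9521 + 0.2707) = 0.5306.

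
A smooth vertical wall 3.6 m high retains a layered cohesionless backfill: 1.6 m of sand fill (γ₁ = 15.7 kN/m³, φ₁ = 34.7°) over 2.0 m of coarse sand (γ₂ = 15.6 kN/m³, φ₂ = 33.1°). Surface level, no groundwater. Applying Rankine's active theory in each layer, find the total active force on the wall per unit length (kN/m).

29.4 kN/m

K_a1 = tan²(45°−34.7°/2) = 0.2745; K_a2 = tan²(45°−33.1°/2) = 0.2936.
Layer 1: σ at base = K_a1 γ₁ h₁ = 6.895 kPa; P₁ = ½×6.895×1.6 = 5.516.
Layer 2: σ_v at top = γ₁h₁ = 25.12; σ_h top = K_a2×25.12 = 7.375; σ_h base = K_a2×(25.12+15.6×2.0) = 16.53.
P₂ = ½(7.375+16.53)×2.0 = 23.91. Total P_a = 5.516+23.91 = 29.42 kN/m.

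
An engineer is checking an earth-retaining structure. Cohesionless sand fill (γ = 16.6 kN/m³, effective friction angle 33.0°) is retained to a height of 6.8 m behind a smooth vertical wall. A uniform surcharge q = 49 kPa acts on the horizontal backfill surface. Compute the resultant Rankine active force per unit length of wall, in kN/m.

211 kN/m

K_a = tan²(45° − φ/2) = 0.2948.
Soil triangle: ½ K_a γ H² = 0.5×0.2948×16.6×6.8² = 113.1 kN/m.
Surcharge rectangle: K_a q H = 0.2948×49×6.8 = 98.23 kN/m.
Total = 113.1 + 98.23 = 211.4 kN/m.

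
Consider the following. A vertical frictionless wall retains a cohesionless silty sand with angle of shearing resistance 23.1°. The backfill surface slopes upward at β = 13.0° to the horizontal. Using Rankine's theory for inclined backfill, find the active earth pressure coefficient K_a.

0.491

K_a = cos β · (cos β − √(cos²β − cos²φ)) / (cos β + √(cos²β − cos²φ)).
cos β = 0.9744, cos φ = 0.9198, √(cos²β − cos²φ) = 0.3214.
K_a = 0.9744 × (0.9744 − 0.3214)/(0.9744 + 0.3214) = 0.4910.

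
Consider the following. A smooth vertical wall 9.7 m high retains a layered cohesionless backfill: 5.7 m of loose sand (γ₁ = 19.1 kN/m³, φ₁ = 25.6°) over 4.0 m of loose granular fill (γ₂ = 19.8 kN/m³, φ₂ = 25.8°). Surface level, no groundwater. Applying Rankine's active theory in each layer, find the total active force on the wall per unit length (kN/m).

K_a1 = tan²(45°−25.6°/2) = 0.3966; K_a2 = tan²(45°−25.8°/2) = 0.3935.
Layer 1: σ at base = K_a1 γ₁ h₁ = 43.17 kPa; P₁ = ½×43.17×5.7 = 123.0.
Layer 2: σ_v at top = γ₁h₁ = 108.9; σ_h top = K_a2×108.9 = 42.84; σ_h base = K_a2×(108.9+19.8×4.0) = 74.01.
P₂ = ½(42.84+74.01)×4.0 = 233.7. Total P_a = 123.0+233.7 = 356.7 kN/m.

357 kN/m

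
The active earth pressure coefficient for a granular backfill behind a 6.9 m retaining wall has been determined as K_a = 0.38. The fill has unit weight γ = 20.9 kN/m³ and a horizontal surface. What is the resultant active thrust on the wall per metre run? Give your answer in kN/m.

189 kN/m

P = ½ K_a γ H² = 0.5 × 0.38 × 20.9 × 6.9² = 189.1 kN/m.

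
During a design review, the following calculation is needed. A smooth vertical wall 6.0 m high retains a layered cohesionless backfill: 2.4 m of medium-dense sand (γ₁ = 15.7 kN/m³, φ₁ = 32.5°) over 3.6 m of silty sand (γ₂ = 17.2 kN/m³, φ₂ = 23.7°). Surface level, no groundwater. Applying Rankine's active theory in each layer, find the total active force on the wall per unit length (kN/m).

K_a1 = tan²(45°−32.5°/2) = 0.3010; K_a2 = tan²(45°−23.7°/2) = 0.4266.
Layer 1: σ at base = K_a1 γ₁ h₁ = 11.34 kPa; P₁ = ½×11.34×2.4 = 13.61.
Layer 2: σ_v at top = γ₁h₁ = 37.68; σ_h top = K_a2×37.68 = 16.07; σ_h base = K_a2×(37.68+17.2×3.6) = 42.49.
P₂ = ½(16.07+42.49)×3.6 = 105.4. Total P_a = 13.61+105.4 = 119.0 kN/m.

119 kN/m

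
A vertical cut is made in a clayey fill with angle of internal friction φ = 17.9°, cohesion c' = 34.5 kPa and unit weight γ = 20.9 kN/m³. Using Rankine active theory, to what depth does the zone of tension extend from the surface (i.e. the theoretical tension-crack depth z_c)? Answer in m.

K_a = tan²(45° − 17.9°/2) = 0.5298; √K_a = 0.7279.
The active pressure is zero where K_a γ z = 2c√K_a, so z_c = 2c/(γ√K_a) = 2×34.5/(20.9×0.7279) = 4.536 m.

4.54 m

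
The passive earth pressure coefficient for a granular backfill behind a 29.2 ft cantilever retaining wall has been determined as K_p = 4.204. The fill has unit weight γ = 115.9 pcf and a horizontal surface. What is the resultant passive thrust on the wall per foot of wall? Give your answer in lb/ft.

208000 lb/ft

P = ½ K_p γ H² = 0.5 × 4.204 × 115.9 × 29.2² = 207700 lb/ft.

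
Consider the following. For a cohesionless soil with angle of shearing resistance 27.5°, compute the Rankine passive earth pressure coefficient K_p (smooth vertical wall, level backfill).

2.72

K_p = (1 + sin φ)/(1 − sin φ) = tan²(45° + 27.5°/2) = 2.716.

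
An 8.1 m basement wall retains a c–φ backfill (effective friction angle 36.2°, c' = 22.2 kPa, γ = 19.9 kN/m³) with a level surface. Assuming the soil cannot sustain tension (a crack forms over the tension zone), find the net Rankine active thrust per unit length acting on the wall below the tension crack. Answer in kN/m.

35.1 kN/m

K_a = 0.2574; √K_a = 0.5073.
Tension-crack depth z_c = 2c/(γ√K_a) = 2×22.2/(19.9×0.5073) = 4.398 m.
σ_a at base = K_a γ H − 2c√K_a = 0.2574×19.9×8.1 − 2×22.2×0.5073 = 18.96 kPa.
P_a = ½ × 18.96 × (H − z_c) = 0.5×18.96×3.702 = 35.10 kN/m.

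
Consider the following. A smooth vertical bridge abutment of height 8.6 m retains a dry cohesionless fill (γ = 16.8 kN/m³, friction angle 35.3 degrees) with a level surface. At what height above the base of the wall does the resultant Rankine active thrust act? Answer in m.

K_a = 0.2675.
The pressure distribution is triangular, so the resultant acts at H/3 above the base = 8.6/3 = 2.867 m.

2.87 m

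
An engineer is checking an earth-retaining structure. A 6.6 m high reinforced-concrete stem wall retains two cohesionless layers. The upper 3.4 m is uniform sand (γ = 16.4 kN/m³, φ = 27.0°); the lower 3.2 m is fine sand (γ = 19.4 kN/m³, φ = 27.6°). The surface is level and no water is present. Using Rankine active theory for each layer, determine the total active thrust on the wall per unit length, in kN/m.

137 kN/m

K_a1 = tan²(45°−27.0°/2) = 0.3755; K_a2 = tan²(45°−27.6°/2) = 0.3668.
Layer 1: σ at base = K_a1 γ₁ h₁ = 20.94 kPa; P₁ = ½×20.94×3.4 = 35.60.
Layer 2: σ_v at top = γ₁h₁ = 55.76; σ_h top = K_a2×55.76 = 20.45; σ_h base = K_a2×(55.76+19.4×3.2) = 43.22.
P₂ = ½(20.45+43.22)×3.2 = 101.9. Total P_a = 35.60+101.9 = 137.5 kN/m.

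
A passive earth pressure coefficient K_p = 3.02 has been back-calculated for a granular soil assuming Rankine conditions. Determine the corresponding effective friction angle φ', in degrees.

K_p = (1+sin φ)/(1−sin φ) ⇒ sin φ = (K_p − 1)/(K_p + 1) = 0.5025.
φ = arcsin(0.5025) = 30.16°.

30.2°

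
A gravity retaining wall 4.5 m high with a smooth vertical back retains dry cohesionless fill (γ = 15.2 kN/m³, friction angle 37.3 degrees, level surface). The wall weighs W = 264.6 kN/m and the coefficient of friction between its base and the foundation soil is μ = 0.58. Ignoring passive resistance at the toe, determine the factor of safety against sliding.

K_a = tan²(45° − 37.3°/2) = 0.2453.
P_a = ½K_aγH² = 0.5×0.2453×15.2×4.5² = 37.76 kN/m, acting at H/3 = 1.500 m above the base.
FS_sliding = μW / P_a = 0.58×264.6 / 37.76 = 4.065.

4.06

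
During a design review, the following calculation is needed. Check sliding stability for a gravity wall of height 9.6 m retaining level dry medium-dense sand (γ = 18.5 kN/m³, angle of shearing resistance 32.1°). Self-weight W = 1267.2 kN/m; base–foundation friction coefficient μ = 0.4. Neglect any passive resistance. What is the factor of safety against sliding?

1.94

K_a = tan²(45° − 32.1°/2) = 0.3060.
P_a = ½K_aγH² = 0.5×0.3060×18.5×9.6² = 260.9 kN/m, acting at H/3 = 3.200 m above the base.
FS_sliding = μW / P_a = 0.4×1267.2 / 260.9 = 1.943.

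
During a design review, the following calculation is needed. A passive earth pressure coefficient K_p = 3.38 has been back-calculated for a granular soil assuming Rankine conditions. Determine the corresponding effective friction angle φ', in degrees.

K_p = (1+sin φ)/(1−sin φ) ⇒ sin φ = (K_p − 1)/(K_p + 1) = 0.5434.
φ = arcsin(0.5434) = 32.91°.

32.9°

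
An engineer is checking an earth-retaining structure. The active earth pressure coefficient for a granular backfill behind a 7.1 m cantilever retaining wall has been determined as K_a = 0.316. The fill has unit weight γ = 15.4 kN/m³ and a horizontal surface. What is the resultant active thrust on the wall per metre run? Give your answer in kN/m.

P = ½ K_a γ H² = 0.5 × 0.316 × 15.4 × 7.1² = 122.7 kN/m.

123 kN/m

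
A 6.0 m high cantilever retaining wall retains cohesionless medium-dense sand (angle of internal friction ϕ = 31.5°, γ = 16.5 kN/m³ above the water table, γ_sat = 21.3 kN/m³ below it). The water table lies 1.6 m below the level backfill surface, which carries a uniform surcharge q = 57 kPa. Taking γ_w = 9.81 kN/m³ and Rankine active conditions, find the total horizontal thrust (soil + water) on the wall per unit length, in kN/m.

K_a = tan²(45° − φ/2) = 0.3136.
γ' = 21.3 − 9.81 = 11.49 kN/m³. h₂ = H − d_w = 4.4 m.
σ'_h: at surface K_a·q = 17.88; at WT K_a(q+γd_w) = 26.16; at base K_a(q+γd_w+γ'h₂) = 42.01 kPa.
P₁ = ½(17.88+26.16)×1.6 = 35.23; P₂ = ½(26.16+42.01)×4.4 = 150.0; P_w = ½γ_w h₂² = 94.96.
Total = 35.23+150.0+94.96 = 280.2 kN/m.

280 kN/m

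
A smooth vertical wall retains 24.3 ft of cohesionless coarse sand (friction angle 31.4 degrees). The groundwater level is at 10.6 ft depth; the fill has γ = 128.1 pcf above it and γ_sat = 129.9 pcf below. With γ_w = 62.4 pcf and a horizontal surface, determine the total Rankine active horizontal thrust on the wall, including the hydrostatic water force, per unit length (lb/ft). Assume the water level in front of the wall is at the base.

16000 lb/ft

K_a = tan²(45° − φ/2) = 0.3149.
γ' = 129.9 − 62.4 = 67.50 pcf. Depth below WT = 13.7 ft.
σ'_h at WT = K_a γ d_w = 427.6 psf; at base = 427.6 + K_a γ' × 13.7 = 718.8 psf.
P₁ (0–10.6 ft) = ½×427.6×10.6 = 2266. P₂ (10.6–24.3 ft) = ½(427.6+718.8)×13.7 = 7853.
P_w = ½ γ_w h₂² = 0.5×62.4×13.7² = 5856. Total = 2266+7853+5856 = 15980 lb/ft.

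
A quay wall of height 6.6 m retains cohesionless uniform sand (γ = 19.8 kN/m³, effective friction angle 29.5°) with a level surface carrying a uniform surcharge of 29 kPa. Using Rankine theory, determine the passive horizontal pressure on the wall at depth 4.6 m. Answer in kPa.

353 kPa

K_p = (1 + sin φ)/(1 − sin φ) = 2.940.
σ_v = γz + q = 19.8 × 4.6 + 29 = 120.1 kPa.
σ_h = K_p σ_v = 2.940 × 120.1 = 353.1 kPa.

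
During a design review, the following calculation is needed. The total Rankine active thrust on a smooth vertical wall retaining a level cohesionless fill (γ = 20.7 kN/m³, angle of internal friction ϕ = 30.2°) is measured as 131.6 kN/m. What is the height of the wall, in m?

6.20 m

K_a = 0.3307. P_a = ½ K_a γ H² ⇒ H = √(2P_a/(K_a γ)).
H = √(2×131.6/(0.3307×20.7)) = 6.201 m.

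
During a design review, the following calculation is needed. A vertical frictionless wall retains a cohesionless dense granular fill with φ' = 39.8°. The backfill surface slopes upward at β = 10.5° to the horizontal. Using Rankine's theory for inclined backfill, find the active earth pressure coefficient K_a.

K_a = cos β · (cos β − √(cos²β − cos²φ)) / (cos β + √(cos²β − cos²φ)).
cos β = 0.9833, cos φ = 0.7683, √(cos²β − cos²φ) = 0.6136.
K_a = 0.9833 × (0.9833 − 0.6136)/(0.9833 + 0.6136) = 0.2276.

0.228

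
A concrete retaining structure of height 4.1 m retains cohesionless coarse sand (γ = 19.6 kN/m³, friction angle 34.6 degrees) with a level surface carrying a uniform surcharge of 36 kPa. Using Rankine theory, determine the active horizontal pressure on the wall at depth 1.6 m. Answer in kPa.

K_a = (1 − sin φ)/(1 + sin φ) = 0.2756.
σ_v = γz + q = 19.6 × 1.6 + 36 = 67.36 kPa.
σ_h = K_a σ_v = 0.2756 × 67.36 = 18.57 kPa.

18.6 kPa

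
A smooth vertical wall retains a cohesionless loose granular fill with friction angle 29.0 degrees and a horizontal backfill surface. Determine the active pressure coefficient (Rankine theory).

K_a = (1 − sin φ)/(1 + sin φ) = (1 − sin 29.0°)/(1 + sin 29.0°) = 0.3470.

0.347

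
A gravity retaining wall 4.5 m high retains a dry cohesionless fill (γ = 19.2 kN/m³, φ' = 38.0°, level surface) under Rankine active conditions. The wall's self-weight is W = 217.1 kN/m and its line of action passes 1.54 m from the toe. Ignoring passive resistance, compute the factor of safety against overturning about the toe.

4.82

K_a = tan²(45° − 38.0°/2) = 0.2379.
P_a = ½K_aγH² = 0.5×0.2379×19.2×4.5² = 46.24 kN/m, acting at H/3 = 1.500 m above the base.
Overturning moment M_o = P_a × H/3 = 46.24 × 1.500 = 69.37.
Resisting moment M_r = W × 1.54 = 217.1 × 1.54 = 334.3.
FS_overturning = M_r/M_o = 334.3/69.37 = 4.820.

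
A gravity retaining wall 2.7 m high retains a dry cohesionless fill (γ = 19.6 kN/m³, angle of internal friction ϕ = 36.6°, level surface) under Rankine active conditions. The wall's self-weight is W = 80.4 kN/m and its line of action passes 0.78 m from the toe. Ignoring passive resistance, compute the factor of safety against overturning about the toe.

K_a = tan²(45° − 36.6°/2) = 0.2530.
P_a = ½K_aγH² = 0.5×0.2530×19.6×2.7² = 18.07 kN/m, acting at H/3 = 0.9000 m above the base.
Overturning moment M_o = P_a × H/3 = 18.07 × 0.9000 = 16.26.
Resisting moment M_r = W × 0.78 = 80.4 × 0.78 = 62.71.
FS_overturning = M_r/M_o = 62.71/16.26 = 3.856.

3.86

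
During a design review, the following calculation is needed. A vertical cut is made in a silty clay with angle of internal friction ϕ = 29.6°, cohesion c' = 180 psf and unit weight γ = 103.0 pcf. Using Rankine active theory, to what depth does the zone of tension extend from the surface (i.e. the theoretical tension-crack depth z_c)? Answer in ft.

6.01 ft

K_a = tan²(45° − 29.6°/2) = 0.3387; √K_a = 0.5820.
The active pressure is zero where K_a γ z = 2c√K_a, so z_c = 2c/(γ√K_a) = 2×180/(103.0×0.5820) = 6.005 ft.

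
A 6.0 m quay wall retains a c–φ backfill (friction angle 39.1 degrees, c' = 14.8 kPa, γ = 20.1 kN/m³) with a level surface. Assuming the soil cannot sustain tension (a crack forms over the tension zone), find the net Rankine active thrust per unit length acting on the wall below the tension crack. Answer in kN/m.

19.2 kN/m

K_a = 0.2265; √K_a = 0.4759.
Tension-crack depth z_c = 2c/(γ√K_a) = 2×14.8/(20.1×0.4759) = 3.094 m.
σ_a at base = K_a γ H − 2c√K_a = 0.2265×20.1×6.0 − 2×14.8×0.4759 = 13.23 kPa.
P_a = ½ × 13.23 × (H − z_c) = 0.5×13.23×2.906 = 19.22 kN/m.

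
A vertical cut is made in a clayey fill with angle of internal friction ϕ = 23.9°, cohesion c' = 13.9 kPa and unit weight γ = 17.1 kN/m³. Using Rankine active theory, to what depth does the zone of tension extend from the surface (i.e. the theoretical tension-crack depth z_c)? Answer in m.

K_a = tan²(45° − 23.9°/2) = 0.4233; √K_a = 0.6506.
The active pressure is zero where K_a γ z = 2c√K_a, so z_c = 2c/(γ√K_a) = 2×13.9/(17.1×0.6506) = 2.499 m.

2.50 m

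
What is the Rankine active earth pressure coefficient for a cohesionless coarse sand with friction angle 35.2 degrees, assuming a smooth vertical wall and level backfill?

K_a = tan²(45° − φ/2) = tan²(27.40°) = 0.2687.

0.269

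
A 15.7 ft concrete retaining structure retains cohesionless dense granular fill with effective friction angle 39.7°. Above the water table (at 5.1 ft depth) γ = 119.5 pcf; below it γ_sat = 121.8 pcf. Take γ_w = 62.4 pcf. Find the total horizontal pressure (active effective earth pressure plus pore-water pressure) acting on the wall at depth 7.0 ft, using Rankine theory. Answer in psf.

K_a = (1 − sin φ)/(1 + sin φ) = 0.2204.
γ' = 121.8 − 62.4 = 59.40 pcf.
Effective vertical stress at 7.0 ft: σ'_v = 119.5×5.1 + 59.40×1.90 = 722.3 psf.
σ'_h = K_a σ'_v = 0.2204 × 722.3 = 159.2 psf; u = γ_w × 1.90 = 118.6 psf.
Total σ_h = 159.2 + 118.6 = 277.8 psf.

278 psf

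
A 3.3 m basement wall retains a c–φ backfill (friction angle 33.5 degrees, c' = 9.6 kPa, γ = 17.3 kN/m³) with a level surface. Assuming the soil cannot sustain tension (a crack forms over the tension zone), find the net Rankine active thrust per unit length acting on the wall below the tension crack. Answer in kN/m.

3.81 kN/m

K_a = 0.2887; √K_a = 0.5373.
Tension-crack depth z_c = 2c/(γ√K_a) = 2×9.6/(17.3×0.5373) = 2.065 m.
σ_a at base = K_a γ H − 2c√K_a = 0.2887×17.3×3.3 − 2×9.6×0.5373 = 6.166 kPa.
P_a = ½ × 6.166 × (H − z_c) = 0.5×6.166×1.235 = 3.806 kN/m.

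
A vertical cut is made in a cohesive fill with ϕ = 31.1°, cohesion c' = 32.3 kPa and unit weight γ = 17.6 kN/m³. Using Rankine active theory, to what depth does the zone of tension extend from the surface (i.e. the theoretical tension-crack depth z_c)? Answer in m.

6.50 m

K_a = tan²(45° − 31.1°/2) = 0.3188; √K_a = 0.5646.
The active pressure is zero where K_a γ z = 2c√K_a, so z_c = 2c/(γ√K_a) = 2×32.3/(17.6×0.5646) = 6.501 m.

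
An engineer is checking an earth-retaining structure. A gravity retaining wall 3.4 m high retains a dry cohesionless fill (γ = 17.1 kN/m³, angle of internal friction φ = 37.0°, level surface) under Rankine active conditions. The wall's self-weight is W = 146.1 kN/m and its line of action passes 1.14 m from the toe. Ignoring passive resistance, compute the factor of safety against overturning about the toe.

K_a = tan²(45° − 37.0°/2) = 0.2486.
P_a = ½K_aγH² = 0.5×0.2486×17.1×3.4² = 24.57 kN/m, acting at H/3 = 1.133 m above the base.
Overturning moment M_o = P_a × H/3 = 24.57 × 1.133 = 27.85.
Resisting moment M_r = W × 1.14 = 146.1 × 1.14 = 166.6.
FS_overturning = M_r/M_o = 166.6/27.85 = 5.981.

5.98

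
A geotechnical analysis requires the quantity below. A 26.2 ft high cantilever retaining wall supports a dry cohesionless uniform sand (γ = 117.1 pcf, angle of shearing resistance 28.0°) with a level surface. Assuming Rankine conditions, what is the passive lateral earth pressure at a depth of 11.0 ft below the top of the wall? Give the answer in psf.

3570 psf

K_p = (1 + sin φ)/(1 − sin φ) = 2.770.
σ_h = K_p γ z = 2.770 × 117.1 × 11.0 = 3568 psf.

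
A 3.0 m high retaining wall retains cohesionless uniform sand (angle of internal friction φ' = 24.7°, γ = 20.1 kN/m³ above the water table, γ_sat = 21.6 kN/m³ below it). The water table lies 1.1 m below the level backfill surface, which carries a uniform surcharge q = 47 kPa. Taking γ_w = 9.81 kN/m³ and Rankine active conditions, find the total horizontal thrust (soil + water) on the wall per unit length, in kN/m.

107 kN/m

K_a = tan²(45° − φ/2) = 0.4106.
γ' = 21.6 − 9.81 = 11.79 kN/m³. h₂ = H − d_w = 1.9 m.
σ'_h: at surface K_a·q = 19.30; at WT K_a(q+γd_w) = 28.37; at base K_a(q+γd_w+γ'h₂) = 37.57 kPa.
P₁ = ½(19.30+28.37)×1.1 = 26.22; P₂ = ½(28.37+37.57)×1.9 = 62.65; P_w = ½γ_w h₂² = 17.71.
Total = 26.22+62.65+17.71 = 106.6 kN/m.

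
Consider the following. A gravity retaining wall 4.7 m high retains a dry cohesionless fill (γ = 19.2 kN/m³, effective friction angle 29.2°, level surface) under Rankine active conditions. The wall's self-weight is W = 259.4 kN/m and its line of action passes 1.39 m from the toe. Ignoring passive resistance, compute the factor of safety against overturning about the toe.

K_a = tan²(45° − 29.2°/2) = 0.3442.
P_a = ½K_aγH² = 0.5×0.3442×19.2×4.7² = 73.00 kN/m, acting at H/3 = 1.567 m above the base.
Overturning moment M_o = P_a × H/3 = 73.00 × 1.567 = 114.4.
Resisting moment M_r = W × 1.39 = 259.4 × 1.39 = 360.6.
FS_overturning = M_r/M_o = 360.6/114.4 = 3.153.

3.15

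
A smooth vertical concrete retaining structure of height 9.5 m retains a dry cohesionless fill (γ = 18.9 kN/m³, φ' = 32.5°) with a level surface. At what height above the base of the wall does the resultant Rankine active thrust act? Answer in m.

K_a = 0.3010.
The pressure distribution is triangular, so the resultant acts at H/3 above the base = 9.5/3 = 3.167 m.

3.17 m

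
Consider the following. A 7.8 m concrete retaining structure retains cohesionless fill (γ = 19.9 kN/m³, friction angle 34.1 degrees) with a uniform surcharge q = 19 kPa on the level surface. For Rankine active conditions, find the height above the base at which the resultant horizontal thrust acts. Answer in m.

2.86 m

K_a = 0.2815.
Triangular part P₁ = ½K_aγH² = 170.4 at H/3 = 2.600 m; rectangular part P₂ = K_a q H = 41.72 at H/2 = 3.900 m.
ȳ = (P₁·2.600 + P₂·3.900)/(P₁+P₂) = 2.856 m.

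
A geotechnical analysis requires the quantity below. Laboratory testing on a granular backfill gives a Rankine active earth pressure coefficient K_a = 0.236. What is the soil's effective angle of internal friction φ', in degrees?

38.2°

K_a = tan²(45° − φ/2) ⇒ 45° − φ/2 = arctan(√0.236) = 25.91°.
φ = 2(45° − 25.91°) = 38.18°.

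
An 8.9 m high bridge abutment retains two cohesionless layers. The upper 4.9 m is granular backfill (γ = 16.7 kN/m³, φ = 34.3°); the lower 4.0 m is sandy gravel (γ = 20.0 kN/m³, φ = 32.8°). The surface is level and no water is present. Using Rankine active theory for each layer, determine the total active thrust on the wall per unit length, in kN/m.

201 kN/m

K_a1 = tan²(45°−34.3°/2) = 0.2792; K_a2 = tan²(45°−32.8°/2) = 0.2973.
Layer 1: σ at base = K_a1 γ₁ h₁ = 22.84 kPa; P₁ = ½×22.84×4.9 = 55.97.
Layer 2: σ_v at top = γ₁h₁ = 81.83; σ_h top = K_a2×81.83 = 24.32; σ_h base = K_a2×(81.83+20.0×4.0) = 48.11.
P₂ = ½(24.32+48.11)×4.0 = 144.9. Total P_a = 55.97+144.9 = 200.8 kN/m.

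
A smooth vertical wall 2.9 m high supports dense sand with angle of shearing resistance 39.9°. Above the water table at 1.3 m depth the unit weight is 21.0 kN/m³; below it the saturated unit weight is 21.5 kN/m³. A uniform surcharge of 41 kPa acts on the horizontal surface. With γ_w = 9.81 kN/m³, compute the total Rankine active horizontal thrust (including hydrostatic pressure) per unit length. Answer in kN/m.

K_a = tan²(45° − φ/2) = 0.2184.
γ' = 21.5 − 9.81 = 11.69 kN/m³. h₂ = H − d_w = 1.6 m.
σ'_h: at surface K_a·q = 8.956; at WT K_a(q+γd_w) = 14.92; at base K_a(q+γd_w+γ'h₂) = 19.00 kPa.
P₁ = ½(8.956+14.92)×1.3 = 15.52; P₂ = ½(14.92+19.00)×1.6 = 27.14; P_w = ½γ_w h₂² = 12.56.
Total = 15.52+27.14+12.56 = 55.21 kN/m.

55.2 kN/m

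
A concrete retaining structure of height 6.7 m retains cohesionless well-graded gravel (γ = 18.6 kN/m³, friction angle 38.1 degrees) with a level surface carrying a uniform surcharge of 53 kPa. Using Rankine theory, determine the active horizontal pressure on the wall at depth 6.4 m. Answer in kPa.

K_a = (1 − sin φ)/(1 + sin φ) = 0.2368.
σ_v = γz + q = 18.6 × 6.4 + 53 = 172.0 kPa.
σ_h = K_a σ_v = 0.2368 × 172.0 = 40.74 kPa.

40.7 kPa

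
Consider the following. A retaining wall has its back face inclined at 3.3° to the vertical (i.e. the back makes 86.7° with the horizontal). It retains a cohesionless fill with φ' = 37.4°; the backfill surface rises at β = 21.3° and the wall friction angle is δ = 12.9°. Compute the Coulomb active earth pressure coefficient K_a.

K_a = sin²(α+φ) / [sin²α · sin(α−δ) · (1 + √{sin(φ+δ)sin(φ−β) / (sin(α−δ)sin(α+β))})²].
With α = 86.7°, φ = 37.4°, δ = 12.9°, β = 21.3°: K_a = 0.3256.

0.326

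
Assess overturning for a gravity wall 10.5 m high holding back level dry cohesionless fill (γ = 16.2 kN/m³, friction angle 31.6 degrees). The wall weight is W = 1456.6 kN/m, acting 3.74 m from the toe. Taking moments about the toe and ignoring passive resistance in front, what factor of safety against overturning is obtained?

K_a = tan²(45° − 31.6°/2) = 0.3123.
P_a = ½K_aγH² = 0.5×0.3123×16.2×10.5² = 278.9 kN/m, acting at H/3 = 3.500 m above the base.
Overturning moment M_o = P_a × H/3 = 278.9 × 3.500 = 976.3.
Resisting moment M_r = W × 3.74 = 1456.6 × 3.74 = 5448.
FS_overturning = M_r/M_o = 5448/976.3 = 5.580.

5.58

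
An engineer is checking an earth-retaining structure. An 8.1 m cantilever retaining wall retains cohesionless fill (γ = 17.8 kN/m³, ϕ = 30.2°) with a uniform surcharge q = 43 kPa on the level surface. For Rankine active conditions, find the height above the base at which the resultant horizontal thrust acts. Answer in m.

3.20 m

K_a = 0.3307.
Triangular part P₁ = ½K_aγH² = 193.1 at H/3 = 2.700 m; rectangular part P₂ = K_a q H = 115.2 at H/2 = 4.050 m.
ȳ = (P₁·2.700 + P₂·4.050)/(P₁+P₂) = 3.204 m.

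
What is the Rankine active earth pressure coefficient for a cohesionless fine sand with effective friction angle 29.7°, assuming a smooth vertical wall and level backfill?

K_a = tan²(45° − φ/2) = tan²(30.15°) = 0.3374.

0.337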